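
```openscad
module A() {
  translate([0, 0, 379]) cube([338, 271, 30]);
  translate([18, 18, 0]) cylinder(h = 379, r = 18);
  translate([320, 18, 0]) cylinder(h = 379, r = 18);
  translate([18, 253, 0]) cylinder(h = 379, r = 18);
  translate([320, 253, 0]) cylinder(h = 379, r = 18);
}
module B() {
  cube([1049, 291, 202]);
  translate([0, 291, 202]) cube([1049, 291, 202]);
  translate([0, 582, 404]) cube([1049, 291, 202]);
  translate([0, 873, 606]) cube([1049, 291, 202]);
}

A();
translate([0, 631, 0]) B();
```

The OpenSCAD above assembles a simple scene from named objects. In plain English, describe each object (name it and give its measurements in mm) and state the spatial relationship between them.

A is a four-legged stool. The seat is 338×271 mm, 30 mm thick, top at z = 409 mm. It stands on four round legs, each 36 mm in diameter, from z = 0 to the seat underside, each leg's axis is inset half a diameter from the nearest pair of seat edges (so the leg's bounding box is flush with the corner).

B is a run of 4 identical solid stair steps. Each tread is 1049×291 mm and each step block is 202 mm high. Step 1 rests on the floor; step k is offset from step 1 by (k−1)×291 mm in y and (k−1)×202 mm in z.

The staircase is on the floor beside the stool on its +y side.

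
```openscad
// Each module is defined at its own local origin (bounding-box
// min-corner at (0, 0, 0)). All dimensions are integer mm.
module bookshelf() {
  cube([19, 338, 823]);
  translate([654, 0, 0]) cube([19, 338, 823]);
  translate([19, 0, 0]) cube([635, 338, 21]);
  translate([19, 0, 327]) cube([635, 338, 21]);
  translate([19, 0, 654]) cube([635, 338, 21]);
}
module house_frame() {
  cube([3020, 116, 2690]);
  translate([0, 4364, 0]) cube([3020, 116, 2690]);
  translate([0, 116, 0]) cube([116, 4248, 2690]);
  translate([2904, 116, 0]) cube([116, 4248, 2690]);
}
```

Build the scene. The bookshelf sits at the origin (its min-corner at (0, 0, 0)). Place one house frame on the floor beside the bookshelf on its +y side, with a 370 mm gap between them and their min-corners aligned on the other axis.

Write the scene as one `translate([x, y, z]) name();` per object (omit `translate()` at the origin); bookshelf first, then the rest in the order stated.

bookshelf();
translate([0, 708, 0]) house_frame();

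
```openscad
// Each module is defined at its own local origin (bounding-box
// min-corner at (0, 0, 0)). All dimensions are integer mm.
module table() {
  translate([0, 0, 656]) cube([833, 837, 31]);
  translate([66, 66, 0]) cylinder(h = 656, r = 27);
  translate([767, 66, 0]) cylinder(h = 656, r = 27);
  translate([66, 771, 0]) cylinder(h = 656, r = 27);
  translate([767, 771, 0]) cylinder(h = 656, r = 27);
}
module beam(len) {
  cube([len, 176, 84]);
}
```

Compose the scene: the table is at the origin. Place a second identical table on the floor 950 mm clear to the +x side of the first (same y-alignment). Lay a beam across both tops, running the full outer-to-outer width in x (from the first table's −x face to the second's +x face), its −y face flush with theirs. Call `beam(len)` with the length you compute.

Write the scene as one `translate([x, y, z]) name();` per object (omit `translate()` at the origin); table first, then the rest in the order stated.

table();
translate([1783, 0, 0]) table();
translate([0, 0, 687]) beam(2616);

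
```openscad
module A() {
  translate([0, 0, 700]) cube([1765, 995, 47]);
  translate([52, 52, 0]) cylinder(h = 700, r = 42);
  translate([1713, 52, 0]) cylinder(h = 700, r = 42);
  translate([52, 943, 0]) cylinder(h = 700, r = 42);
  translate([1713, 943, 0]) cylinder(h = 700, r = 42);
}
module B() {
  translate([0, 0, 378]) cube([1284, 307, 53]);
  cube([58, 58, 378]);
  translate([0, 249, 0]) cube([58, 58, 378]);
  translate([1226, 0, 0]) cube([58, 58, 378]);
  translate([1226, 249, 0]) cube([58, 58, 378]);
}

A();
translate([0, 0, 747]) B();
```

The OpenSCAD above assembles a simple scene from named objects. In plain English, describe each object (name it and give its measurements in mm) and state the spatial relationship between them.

A is a rectangular dining table. The top is 1765×995×47 mm with its upper surface at z = 747 mm. It stands on four round legs of 84 mm diameter, each leg's bounding box inset 10 mm from the nearest pair of top edges, running from the floor to the underside of the top.

B is a bench: a 1284×307 mm seat slab, 53 mm thick, top at z = 431 mm, on four 58×58 mm square legs flush with the seat corners and standing on z = 0.

The bench is on top of the table.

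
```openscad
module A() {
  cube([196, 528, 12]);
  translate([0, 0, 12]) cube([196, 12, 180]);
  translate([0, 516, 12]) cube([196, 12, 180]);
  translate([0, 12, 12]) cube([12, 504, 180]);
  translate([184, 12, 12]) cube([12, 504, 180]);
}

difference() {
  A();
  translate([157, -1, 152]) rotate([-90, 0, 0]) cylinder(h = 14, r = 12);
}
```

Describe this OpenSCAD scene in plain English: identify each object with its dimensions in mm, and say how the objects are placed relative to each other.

A is an open-topped rectangular box: outside dimensions 196×528×192 mm, with a uniform wall and base thickness of 12 mm. The base is a full 196×528 slab on the floor; four walls sit on top of the base. The front and back walls (the −y and +y sides) span the full width; the two side walls fit between them.

The open box has a circular hole of radius 12 mm through its front wall, centred at (x = 157, z = 152).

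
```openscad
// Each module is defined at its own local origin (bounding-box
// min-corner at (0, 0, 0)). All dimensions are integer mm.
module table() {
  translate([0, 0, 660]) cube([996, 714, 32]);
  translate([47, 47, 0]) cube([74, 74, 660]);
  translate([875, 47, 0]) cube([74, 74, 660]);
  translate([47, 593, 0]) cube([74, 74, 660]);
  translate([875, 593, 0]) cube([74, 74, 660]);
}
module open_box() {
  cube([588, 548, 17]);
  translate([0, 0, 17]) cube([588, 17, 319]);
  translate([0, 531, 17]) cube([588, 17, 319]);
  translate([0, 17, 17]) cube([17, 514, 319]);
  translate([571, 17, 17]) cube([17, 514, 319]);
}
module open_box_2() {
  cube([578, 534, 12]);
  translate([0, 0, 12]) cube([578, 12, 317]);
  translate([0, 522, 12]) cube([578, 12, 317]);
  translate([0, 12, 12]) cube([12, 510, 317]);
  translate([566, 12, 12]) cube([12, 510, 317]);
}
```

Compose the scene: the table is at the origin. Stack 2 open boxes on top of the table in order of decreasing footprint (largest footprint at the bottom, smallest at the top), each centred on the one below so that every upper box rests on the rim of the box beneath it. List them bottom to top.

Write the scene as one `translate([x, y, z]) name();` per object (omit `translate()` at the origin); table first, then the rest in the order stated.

table();
translate([204, 83, 692]) open_box();
translate([209, 90, 1028]) open_box_2();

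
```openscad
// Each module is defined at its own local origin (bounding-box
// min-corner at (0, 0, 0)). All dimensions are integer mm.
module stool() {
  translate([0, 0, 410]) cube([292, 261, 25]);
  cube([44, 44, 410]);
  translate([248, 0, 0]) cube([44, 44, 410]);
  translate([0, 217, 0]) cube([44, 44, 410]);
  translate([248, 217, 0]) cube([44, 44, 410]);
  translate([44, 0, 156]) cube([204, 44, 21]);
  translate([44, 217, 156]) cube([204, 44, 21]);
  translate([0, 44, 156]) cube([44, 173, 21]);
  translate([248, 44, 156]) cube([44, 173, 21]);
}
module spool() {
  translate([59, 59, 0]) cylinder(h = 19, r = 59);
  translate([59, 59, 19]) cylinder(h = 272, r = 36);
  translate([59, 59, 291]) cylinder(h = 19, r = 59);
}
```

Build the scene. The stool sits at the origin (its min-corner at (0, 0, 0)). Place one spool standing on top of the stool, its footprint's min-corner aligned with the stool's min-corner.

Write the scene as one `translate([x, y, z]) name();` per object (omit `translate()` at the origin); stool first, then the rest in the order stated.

stool();
translate([0, 0, 435]) spool();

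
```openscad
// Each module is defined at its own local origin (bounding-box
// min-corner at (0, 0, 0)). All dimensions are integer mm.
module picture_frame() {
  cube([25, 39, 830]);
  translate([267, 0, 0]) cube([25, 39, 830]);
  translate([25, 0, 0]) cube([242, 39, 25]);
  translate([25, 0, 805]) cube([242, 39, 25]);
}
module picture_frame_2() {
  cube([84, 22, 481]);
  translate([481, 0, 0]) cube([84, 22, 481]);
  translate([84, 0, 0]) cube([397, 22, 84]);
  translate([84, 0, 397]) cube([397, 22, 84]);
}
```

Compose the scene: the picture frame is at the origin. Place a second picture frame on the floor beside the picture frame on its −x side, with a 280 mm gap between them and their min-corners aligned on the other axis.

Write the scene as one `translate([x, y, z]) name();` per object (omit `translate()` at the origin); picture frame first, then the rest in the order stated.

picture_frame();
translate([-845, 0, 0]) picture_frame_2();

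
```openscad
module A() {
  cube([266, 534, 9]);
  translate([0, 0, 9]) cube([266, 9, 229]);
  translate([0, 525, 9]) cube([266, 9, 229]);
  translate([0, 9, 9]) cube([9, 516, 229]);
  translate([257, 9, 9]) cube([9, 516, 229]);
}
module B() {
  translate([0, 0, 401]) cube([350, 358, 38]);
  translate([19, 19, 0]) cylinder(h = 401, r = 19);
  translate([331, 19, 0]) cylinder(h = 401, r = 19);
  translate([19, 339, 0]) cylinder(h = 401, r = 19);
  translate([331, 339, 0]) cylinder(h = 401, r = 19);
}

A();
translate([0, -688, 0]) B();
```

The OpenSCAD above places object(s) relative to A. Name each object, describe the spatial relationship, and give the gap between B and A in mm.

The stool's nearest face is 330 mm from the open box's −y face.

A is an open box. B is a stool. The stool is on the floor beside the open box on its −y side. The gap between the stool and the open box is 330 mm.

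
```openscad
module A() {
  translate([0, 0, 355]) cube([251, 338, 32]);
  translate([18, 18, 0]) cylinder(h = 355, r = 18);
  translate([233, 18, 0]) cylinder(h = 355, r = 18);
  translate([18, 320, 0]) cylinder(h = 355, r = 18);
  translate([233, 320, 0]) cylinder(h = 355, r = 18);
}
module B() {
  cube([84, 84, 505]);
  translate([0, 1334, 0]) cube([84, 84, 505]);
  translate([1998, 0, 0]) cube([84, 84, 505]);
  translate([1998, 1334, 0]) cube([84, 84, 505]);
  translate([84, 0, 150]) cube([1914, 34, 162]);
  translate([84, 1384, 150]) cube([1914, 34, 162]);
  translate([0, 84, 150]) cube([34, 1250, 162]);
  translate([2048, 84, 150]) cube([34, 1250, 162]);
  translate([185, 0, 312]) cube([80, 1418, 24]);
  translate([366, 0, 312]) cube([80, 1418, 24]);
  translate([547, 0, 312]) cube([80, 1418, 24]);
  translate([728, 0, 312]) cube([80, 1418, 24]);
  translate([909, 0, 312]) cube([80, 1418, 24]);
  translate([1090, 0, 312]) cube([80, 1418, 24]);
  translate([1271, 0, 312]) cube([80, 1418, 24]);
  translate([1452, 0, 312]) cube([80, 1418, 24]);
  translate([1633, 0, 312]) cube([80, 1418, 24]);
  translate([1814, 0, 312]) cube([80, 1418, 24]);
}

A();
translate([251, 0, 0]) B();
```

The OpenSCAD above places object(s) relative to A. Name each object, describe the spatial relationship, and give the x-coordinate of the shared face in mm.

A is a stool. B is a bed frame. The bed frame is against the stool's +x side, with their −y faces flush. The x-coordinate of the shared face is 251 mm.

The stool's +x face and the bed frame's −x face are both at x = 251 mm.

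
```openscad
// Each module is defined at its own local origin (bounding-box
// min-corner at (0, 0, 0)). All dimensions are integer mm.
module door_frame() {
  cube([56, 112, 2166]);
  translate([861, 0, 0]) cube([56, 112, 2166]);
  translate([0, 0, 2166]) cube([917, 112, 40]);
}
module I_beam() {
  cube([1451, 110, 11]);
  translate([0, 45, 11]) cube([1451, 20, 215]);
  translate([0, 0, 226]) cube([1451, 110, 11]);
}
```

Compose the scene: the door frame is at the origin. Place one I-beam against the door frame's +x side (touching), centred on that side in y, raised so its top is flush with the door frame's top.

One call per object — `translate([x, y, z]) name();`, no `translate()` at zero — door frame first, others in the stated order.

door_frame();
translate([917, 1, 1969]) I_beam();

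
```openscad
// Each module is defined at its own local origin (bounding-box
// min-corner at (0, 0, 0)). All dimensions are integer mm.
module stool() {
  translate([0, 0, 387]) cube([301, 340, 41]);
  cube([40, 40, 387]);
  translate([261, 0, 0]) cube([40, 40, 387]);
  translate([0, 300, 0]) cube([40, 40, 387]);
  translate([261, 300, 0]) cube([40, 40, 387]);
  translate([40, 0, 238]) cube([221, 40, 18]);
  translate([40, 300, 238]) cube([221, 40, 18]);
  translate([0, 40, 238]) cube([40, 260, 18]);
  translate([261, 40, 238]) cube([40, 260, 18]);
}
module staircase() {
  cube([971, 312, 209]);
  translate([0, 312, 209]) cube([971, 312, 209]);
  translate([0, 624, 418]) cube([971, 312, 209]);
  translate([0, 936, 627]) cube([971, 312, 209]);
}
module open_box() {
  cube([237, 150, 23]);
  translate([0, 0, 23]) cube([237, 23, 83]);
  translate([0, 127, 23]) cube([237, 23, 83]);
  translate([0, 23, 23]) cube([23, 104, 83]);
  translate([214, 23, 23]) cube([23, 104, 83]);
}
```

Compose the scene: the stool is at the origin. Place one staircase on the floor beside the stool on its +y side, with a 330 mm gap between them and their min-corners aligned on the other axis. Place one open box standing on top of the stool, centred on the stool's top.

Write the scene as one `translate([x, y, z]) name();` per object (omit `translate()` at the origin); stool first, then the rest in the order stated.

stool();
translate([0, 670, 0]) staircase();
translate([32, 95, 428]) open_box();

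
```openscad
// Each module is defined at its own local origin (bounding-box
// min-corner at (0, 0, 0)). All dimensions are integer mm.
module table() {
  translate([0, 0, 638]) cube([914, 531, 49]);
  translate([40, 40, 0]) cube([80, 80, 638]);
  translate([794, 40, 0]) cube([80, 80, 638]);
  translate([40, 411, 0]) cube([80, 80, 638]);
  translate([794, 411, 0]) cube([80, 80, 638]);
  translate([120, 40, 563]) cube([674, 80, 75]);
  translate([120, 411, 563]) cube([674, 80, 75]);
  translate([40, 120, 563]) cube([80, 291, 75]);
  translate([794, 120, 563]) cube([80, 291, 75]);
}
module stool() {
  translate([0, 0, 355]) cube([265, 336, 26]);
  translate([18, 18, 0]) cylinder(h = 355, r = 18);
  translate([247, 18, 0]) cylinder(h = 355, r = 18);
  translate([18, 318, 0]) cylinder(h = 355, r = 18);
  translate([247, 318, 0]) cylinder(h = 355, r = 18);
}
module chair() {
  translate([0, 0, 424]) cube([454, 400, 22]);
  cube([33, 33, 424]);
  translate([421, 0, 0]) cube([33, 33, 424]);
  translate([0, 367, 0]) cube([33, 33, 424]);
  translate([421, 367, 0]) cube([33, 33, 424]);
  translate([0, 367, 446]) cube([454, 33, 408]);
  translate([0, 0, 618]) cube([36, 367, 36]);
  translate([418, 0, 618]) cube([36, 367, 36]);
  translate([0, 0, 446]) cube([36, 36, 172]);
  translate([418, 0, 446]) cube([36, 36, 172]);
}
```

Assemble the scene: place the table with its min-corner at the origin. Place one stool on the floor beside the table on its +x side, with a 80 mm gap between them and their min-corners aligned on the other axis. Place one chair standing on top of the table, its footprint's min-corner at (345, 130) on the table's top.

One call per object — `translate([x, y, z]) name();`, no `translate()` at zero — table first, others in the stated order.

table();
translate([994, 0, 0]) stool();
translate([345, 130, 687]) chair();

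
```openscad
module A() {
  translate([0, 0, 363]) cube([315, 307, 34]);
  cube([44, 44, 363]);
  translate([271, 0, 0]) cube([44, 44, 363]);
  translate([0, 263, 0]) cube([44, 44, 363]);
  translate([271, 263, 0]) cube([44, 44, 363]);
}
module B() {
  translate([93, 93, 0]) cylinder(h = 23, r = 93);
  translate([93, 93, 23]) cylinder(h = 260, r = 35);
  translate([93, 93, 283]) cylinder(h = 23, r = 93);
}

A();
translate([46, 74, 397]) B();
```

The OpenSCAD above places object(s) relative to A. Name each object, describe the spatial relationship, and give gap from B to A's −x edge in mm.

A is a stool. B is a spool. The spool is on top of the stool. The gap from the spool to the stool's −x edge is 46 mm.

The spool's min-x is at 46; the stool's min-x is 0; gap = 46 mm.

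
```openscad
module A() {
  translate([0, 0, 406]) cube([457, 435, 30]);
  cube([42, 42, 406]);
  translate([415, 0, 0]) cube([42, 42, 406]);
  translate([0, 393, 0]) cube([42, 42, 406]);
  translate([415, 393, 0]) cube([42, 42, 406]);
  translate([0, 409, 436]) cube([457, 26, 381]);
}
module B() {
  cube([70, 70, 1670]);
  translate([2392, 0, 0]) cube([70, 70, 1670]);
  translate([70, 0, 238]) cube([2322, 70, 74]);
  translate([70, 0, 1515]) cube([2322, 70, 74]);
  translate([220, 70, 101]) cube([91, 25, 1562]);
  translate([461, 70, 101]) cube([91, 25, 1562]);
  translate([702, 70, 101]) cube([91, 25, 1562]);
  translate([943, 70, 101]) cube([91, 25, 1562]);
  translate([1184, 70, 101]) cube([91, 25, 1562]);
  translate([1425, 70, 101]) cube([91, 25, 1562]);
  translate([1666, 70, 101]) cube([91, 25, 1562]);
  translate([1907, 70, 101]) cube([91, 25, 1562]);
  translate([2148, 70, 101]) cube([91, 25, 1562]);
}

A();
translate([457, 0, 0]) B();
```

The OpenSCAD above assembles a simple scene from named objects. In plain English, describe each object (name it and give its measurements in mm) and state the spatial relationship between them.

A is a chair. The seat is a 457×435×30 mm slab with its top at z = 436 mm, on four 42×42 mm corner legs (flush with the seat edges, standing on z = 0). A flat backrest 26 mm thick, 381 mm tall, spans the full seat width and rises from the seat top along its +y edge, rear face flush with the rear of the seat.

B is a fence section. Two 70×70 mm posts, 1670 mm tall, stand on the floor with a clear span of 2322 mm between their inner faces. Two horizontal rails of 70×74 mm section span the gap between the posts with their undersides at z = 238 mm and z = 1515 mm, flush with the posts' −y face. 9 pickets, each 91 mm wide, 25 mm thick and 1562 mm tall, are fixed to the +y face of the rails with their bottoms at z = 101 mm, evenly spaced across the span with equal gaps (rounded down to the nearest mm) at the −x end and between each pair — any rounding remainder accumulates at the +x end.

The fence section is against the chair's +x side, with their −y faces flush.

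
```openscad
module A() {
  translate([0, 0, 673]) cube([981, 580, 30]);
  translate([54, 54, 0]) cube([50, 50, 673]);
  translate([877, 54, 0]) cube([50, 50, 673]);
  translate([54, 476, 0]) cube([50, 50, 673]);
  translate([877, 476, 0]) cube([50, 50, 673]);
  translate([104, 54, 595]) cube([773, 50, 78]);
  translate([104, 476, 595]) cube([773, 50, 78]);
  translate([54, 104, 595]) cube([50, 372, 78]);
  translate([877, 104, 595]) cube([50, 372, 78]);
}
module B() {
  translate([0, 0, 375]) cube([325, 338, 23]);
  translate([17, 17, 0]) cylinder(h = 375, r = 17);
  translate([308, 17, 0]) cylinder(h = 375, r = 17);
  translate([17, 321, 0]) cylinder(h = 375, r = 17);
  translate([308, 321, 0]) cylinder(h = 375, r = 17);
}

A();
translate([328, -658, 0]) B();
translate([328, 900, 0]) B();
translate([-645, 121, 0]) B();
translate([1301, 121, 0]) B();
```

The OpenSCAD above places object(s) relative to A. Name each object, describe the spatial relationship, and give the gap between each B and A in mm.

Each stool's nearest face is 320 mm from the table's bounding box.

A is a table. B is a stool. Four stools sit around the table at the −y, +y, −x, +x sides. The gap between each stool and the table is 320 mm.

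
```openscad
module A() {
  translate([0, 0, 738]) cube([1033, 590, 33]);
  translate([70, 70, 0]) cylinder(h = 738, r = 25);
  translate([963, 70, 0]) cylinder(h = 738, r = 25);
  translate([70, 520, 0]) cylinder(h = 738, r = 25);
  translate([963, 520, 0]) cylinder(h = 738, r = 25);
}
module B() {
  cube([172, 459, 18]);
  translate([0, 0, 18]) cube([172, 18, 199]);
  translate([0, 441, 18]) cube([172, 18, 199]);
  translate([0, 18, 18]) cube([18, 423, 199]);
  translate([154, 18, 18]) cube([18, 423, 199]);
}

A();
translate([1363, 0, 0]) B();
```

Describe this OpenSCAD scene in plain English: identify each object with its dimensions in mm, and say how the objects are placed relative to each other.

A is a rectangular dining table. The top is 1033×590×33 mm with its upper surface at z = 771 mm. It stands on four round legs of 50 mm diameter, each leg's bounding box inset 45 mm from the nearest pair of top edges, running from the floor to the underside of the top.

B is an open-topped rectangular box: outside dimensions 172×459×217 mm, with a uniform wall and base thickness of 18 mm. The base is a full 172×459 slab on the floor; four walls sit on top of the base. The front and back walls (the −y and +y sides) span the full width; the two side walls fit between them.

The open box is on the floor beside the table on its +x side.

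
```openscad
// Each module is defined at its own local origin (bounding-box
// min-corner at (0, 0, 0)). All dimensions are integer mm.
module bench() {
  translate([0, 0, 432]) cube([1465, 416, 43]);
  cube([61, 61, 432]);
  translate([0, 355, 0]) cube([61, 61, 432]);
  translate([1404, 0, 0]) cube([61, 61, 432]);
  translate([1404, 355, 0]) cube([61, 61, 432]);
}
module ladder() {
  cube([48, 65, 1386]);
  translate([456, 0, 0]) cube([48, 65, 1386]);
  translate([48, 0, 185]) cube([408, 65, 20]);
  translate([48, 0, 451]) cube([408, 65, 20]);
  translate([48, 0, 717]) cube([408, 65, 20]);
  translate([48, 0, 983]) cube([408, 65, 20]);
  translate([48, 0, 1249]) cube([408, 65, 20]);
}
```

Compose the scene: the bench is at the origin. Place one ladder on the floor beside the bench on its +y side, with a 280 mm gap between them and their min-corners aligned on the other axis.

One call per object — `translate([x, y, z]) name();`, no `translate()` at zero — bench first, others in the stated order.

bench();
translate([0, 696, 0]) ladder();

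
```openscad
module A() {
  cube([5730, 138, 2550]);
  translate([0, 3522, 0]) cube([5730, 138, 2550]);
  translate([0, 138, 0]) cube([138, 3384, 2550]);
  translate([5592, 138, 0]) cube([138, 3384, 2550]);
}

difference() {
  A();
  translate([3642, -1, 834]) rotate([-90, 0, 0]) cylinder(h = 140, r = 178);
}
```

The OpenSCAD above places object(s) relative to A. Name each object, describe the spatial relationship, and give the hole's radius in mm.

The subtracted cylinder has r = 178 mm.

A is a house frame. The house frame has a circular hole through its front wall. The hole's radius is 178 mm.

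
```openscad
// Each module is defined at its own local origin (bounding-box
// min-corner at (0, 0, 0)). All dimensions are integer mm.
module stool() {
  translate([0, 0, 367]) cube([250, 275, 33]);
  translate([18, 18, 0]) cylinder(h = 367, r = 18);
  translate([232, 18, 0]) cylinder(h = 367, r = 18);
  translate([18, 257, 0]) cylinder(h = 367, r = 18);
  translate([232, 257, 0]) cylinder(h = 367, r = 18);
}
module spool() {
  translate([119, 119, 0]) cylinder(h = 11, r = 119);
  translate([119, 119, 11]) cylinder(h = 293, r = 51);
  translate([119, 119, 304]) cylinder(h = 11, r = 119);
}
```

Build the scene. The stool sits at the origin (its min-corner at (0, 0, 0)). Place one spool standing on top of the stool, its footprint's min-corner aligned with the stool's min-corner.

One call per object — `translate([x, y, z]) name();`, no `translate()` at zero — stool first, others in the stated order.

stool();
translate([0, 0, 400]) spool();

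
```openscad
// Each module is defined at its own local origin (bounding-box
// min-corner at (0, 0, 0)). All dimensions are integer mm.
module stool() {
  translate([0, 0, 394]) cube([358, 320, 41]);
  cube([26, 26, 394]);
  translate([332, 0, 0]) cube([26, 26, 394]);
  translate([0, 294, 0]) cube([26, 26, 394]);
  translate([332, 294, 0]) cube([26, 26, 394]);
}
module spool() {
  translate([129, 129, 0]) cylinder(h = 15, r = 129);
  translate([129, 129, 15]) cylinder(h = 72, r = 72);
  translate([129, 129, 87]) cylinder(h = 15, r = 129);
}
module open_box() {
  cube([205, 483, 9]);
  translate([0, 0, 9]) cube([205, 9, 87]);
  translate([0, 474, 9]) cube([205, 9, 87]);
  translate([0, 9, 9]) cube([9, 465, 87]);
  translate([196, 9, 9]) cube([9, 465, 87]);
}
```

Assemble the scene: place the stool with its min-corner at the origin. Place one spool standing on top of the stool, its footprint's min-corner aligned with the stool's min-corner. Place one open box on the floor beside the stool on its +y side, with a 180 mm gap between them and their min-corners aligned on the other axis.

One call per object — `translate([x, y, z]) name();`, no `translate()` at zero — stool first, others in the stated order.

stool();
translate([0, 0, 435]) spool();
translate([0, 500, 0]) open_box();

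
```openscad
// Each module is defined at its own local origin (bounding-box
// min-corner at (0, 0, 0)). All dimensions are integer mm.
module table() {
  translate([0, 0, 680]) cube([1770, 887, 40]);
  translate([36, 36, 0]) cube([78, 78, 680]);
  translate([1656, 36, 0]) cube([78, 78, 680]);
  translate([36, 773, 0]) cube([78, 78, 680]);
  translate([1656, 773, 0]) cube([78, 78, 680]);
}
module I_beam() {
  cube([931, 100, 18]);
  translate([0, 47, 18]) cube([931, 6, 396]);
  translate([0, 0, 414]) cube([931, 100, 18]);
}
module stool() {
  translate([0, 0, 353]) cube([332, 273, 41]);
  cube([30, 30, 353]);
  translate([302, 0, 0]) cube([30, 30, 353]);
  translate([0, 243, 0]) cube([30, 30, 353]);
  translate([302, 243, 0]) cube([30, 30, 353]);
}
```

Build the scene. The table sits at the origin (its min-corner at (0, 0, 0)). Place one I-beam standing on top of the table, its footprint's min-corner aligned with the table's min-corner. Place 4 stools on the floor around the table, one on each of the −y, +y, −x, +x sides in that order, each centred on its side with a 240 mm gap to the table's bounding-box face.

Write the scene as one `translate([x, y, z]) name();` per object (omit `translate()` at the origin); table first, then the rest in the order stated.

table();
translate([0, 0, 720]) I_beam();
translate([719, -513, 0]) stool();
translate([719, 1127, 0]) stool();
translate([-572, 307, 0]) stool();
translate([2010, 307, 0]) stool();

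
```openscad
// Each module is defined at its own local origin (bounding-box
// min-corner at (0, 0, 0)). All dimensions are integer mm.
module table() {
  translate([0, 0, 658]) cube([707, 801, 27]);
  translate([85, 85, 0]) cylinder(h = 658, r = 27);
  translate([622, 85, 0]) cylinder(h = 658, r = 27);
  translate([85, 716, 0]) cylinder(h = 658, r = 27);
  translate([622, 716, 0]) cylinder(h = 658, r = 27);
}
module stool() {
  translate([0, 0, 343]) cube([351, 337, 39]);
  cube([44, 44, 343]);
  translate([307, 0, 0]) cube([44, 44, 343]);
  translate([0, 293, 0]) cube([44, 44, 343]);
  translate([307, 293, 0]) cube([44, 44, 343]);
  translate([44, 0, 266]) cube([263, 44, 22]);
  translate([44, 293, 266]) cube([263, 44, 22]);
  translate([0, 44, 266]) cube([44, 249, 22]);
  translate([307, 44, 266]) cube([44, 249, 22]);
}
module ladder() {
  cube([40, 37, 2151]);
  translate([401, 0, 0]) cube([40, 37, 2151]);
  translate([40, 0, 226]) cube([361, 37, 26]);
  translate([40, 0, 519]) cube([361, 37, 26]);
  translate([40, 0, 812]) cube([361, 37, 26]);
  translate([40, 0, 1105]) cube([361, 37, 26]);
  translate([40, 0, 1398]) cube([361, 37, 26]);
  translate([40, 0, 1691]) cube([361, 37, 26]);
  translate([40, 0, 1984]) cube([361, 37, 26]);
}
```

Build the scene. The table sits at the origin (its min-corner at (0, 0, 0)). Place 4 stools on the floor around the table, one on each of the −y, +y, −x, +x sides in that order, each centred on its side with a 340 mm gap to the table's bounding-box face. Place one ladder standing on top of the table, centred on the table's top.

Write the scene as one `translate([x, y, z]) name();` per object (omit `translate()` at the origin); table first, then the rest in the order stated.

table();
translate([178, -677, 0]) stool();
translate([178, 1141, 0]) stool();
translate([-691, 232, 0]) stool();
translate([1047, 232, 0]) stool();
translate([133, 382, 685]) ladder();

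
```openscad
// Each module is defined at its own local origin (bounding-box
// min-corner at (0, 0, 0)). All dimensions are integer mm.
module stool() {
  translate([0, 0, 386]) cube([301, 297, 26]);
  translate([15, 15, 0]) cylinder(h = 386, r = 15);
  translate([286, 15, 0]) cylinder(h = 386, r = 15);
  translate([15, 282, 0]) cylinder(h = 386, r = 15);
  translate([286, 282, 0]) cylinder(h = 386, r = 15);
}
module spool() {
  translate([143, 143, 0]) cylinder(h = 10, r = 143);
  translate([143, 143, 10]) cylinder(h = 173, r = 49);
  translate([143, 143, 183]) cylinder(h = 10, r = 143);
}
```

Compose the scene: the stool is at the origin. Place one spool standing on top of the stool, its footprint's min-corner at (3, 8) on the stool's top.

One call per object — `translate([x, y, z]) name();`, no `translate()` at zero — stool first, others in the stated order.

stool();
translate([3, 8, 412]) spool();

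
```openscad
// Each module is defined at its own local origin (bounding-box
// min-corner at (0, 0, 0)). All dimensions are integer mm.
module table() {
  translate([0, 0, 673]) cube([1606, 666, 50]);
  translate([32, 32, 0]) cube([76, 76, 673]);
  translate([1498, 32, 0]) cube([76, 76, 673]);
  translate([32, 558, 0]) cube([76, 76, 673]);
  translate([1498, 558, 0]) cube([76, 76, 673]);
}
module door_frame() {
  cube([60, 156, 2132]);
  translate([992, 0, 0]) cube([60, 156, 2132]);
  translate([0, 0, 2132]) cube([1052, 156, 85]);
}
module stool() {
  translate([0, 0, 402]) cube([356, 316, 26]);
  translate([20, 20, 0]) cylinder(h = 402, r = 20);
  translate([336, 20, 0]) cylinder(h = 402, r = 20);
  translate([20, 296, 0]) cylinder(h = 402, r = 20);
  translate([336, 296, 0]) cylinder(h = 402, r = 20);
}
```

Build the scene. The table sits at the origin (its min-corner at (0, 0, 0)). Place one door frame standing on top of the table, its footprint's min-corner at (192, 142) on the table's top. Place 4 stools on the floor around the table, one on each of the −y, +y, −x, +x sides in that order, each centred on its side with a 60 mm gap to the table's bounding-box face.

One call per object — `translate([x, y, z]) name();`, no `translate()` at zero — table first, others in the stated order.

table();
translate([192, 142, 723]) door_frame();
translate([625, -376, 0]) stool();
translate([625, 726, 0]) stool();
translate([-416, 175, 0]) stool();
translate([1666, 175, 0]) stool();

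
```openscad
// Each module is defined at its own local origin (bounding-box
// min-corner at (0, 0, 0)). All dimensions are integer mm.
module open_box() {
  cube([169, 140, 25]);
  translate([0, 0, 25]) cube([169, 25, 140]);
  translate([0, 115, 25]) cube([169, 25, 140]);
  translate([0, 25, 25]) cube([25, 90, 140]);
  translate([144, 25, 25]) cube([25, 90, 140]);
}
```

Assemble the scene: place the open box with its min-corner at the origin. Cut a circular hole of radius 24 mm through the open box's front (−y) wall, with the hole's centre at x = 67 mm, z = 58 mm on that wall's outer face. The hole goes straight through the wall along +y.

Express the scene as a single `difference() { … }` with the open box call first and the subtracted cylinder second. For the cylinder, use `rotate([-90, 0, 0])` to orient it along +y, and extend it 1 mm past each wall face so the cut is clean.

difference() {
  open_box();
  translate([67, -1, 58]) rotate([-90, 0, 0]) cylinder(h = 27, r = 24);
}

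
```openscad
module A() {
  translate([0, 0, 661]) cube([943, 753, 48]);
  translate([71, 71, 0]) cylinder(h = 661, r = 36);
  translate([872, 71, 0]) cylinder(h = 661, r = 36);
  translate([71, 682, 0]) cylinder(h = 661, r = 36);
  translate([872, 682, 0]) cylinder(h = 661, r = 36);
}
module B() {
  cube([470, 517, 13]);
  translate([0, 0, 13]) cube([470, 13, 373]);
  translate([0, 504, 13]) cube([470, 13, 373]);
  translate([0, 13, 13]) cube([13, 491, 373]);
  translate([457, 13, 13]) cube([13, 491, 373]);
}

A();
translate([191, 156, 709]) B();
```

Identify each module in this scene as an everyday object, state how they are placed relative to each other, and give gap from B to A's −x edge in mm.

The open box's min-x is at 191; the table's min-x is 0; gap = 191 mm.

A is a table. B is an open box. The open box is on top of the table. The gap from the open box to the table's −x edge is 191 mm.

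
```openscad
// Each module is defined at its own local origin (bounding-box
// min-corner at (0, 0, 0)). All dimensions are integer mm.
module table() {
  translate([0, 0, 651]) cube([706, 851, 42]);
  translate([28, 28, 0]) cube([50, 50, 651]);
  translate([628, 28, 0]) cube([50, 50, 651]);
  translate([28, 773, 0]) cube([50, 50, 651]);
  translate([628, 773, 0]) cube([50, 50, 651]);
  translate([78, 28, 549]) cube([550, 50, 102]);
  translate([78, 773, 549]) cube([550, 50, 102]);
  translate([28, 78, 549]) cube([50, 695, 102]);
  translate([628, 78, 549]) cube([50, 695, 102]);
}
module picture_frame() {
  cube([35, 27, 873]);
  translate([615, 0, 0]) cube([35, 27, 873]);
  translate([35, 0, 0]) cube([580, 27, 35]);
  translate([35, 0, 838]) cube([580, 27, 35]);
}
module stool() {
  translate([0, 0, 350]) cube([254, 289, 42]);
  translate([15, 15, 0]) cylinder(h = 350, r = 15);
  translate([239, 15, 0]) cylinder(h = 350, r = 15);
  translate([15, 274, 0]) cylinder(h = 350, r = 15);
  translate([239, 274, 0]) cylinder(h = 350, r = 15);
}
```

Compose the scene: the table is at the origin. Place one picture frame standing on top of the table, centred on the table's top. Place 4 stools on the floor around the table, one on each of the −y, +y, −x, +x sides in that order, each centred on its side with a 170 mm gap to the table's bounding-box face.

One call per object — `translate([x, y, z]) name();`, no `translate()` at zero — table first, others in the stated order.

table();
translate([28, 412, 693]) picture_frame();
translate([226, -459, 0]) stool();
translate([226, 1021, 0]) stool();
translate([-424, 281, 0]) stool();
translate([876, 281, 0]) stool();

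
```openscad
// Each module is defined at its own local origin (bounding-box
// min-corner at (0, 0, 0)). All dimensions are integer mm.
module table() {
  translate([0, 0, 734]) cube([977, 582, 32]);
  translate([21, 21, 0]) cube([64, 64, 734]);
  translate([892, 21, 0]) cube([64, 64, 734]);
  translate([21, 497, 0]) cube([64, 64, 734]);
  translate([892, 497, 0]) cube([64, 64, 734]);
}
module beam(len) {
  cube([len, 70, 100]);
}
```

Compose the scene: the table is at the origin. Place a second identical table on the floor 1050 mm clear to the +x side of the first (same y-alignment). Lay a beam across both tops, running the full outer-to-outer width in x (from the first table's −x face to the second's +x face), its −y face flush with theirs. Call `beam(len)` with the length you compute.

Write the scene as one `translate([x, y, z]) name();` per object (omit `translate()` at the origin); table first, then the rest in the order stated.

table();
translate([2027, 0, 0]) table();
translate([0, 0, 766]) beam(3004);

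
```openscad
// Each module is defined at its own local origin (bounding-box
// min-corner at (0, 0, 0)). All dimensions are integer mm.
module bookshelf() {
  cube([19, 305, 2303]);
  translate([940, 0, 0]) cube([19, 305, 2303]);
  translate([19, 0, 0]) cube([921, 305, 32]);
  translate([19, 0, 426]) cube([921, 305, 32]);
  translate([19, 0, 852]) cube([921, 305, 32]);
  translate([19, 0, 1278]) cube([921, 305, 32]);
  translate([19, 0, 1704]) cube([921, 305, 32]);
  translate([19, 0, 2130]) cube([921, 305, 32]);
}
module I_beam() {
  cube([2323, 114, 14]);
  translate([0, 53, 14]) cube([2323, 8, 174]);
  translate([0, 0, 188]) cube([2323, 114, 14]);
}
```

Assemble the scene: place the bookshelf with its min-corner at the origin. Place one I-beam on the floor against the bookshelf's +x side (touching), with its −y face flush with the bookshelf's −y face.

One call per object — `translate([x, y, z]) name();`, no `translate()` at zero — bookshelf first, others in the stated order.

bookshelf();
translate([959, 0, 0]) I_beam();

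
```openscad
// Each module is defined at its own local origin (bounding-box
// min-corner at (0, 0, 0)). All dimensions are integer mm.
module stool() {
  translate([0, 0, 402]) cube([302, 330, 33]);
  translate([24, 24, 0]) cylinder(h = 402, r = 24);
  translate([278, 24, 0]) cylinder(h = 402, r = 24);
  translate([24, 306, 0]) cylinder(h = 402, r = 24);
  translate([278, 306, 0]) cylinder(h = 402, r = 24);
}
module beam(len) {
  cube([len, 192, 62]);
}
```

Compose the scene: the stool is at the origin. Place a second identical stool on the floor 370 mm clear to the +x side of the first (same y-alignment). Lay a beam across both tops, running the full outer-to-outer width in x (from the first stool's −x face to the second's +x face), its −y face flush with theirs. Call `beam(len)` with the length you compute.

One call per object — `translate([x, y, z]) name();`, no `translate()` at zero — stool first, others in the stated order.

stool();
translate([672, 0, 0]) stool();
translate([0, 0, 435]) beam(974);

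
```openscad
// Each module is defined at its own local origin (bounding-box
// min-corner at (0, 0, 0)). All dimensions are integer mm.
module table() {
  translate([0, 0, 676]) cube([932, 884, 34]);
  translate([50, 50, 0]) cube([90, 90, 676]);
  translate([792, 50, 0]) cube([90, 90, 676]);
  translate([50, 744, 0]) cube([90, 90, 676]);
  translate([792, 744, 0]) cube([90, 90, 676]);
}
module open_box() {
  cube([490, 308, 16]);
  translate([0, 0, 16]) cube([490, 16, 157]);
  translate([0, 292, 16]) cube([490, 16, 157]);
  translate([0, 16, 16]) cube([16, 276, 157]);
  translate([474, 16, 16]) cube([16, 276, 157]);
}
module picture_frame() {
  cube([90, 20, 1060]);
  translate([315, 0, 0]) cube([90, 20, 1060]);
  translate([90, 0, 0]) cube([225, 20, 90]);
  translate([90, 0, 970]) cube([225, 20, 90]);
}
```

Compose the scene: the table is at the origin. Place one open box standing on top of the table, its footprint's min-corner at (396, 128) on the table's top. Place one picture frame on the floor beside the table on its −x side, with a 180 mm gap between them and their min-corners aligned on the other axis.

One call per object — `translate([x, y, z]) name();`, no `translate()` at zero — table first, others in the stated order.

table();
translate([396, 128, 710]) open_box();
translate([-585, 0, 0]) picture_frame();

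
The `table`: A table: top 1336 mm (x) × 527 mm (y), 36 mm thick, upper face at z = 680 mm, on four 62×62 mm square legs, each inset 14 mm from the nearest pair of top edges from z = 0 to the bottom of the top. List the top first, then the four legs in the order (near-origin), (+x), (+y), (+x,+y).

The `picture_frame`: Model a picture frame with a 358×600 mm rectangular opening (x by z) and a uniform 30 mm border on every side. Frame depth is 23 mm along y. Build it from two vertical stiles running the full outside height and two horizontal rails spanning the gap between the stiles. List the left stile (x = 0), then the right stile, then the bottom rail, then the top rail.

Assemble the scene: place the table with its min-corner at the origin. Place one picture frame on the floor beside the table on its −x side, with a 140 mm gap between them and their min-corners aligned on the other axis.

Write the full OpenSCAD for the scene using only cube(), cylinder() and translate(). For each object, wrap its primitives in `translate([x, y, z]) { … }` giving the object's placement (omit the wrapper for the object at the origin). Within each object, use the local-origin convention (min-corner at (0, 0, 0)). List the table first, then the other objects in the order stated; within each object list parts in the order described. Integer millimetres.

translate([0, 0, 644]) cube([1336, 527, 36]);
translate([14, 14, 0]) cube([62, 62, 644]);
translate([1260, 14, 0]) cube([62, 62, 644]);
translate([14, 451, 0]) cube([62, 62, 644]);
translate([1260, 451, 0]) cube([62, 62, 644]);
translate([-558, 0, 0]) {
  cube([30, 23, 660]);
  translate([388, 0, 0]) cube([30, 23, 660]);
  translate([30, 0, 0]) cube([358, 23, 30]);
  translate([30, 0, 630]) cube([358, 23, 30]);
}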